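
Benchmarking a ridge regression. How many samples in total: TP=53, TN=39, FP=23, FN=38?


Total = TP + TN + FP + FN
= 53 + 39 + 23 + 38
= 153
(Predicted positive: 76, predicted negative: 77)

153


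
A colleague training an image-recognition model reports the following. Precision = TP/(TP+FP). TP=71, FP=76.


Precision = TP/(TP+FP)
= 71/(71+76)
= 71/147 = 48.3%

48.3%


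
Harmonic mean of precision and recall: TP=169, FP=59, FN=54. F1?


Precision = 169/228 = 0.7412
Recall = 169/223 = 0.7578
F1 = 2·P·R/(P+R) = 2·TP/(2·TP+FP+FN) = 338/(338+59+54) = 338/451 = 0.7494

0.7494


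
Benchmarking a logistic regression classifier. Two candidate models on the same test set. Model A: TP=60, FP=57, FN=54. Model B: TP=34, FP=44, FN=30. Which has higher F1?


Model A: P=60/117=0.5128, R=60/114=0.5263, F1=2PR/(P+R)=2TP/(2TP+FP+FN)=120/231=0.5195
Model B: P=34/78=0.4359, R=34/64=0.5312, F1=2PR/(P+R)=2TP/(2TP+FP+FN)=68/142=0.4789
0.5195 > 0.4789 → Model A

Model A


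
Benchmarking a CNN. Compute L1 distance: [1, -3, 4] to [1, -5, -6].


d = |1-1| + |-3+ 5| + |4+ 6|
  = 0 + 2 + 10
  = 12

12


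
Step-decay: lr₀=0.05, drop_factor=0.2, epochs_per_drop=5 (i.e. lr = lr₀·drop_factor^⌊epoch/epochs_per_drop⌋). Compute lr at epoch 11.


n_drops = ⌊11/5⌋ = 2
lr = 0.05·0.2^2 = 0.05·0.04 = 0.002

0.002


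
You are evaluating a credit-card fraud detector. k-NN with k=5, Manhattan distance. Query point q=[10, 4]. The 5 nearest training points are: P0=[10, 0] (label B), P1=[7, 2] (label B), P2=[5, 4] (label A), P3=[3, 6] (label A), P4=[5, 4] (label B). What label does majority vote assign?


d(q,P0) = 4  (label B)
d(q,P1) = 5  (label B)
d(q,P2) = 5  (label A)
d(q,P3) = 9  (label A)
d(q,P4) = 5  (label B)
Votes: A=2, B=3
Majority → B

B


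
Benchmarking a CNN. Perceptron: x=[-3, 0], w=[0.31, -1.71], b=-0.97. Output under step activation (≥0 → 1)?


z = (-3)·(0.31) + (0)·(-1.71) - 0.97
  = -1.9
step(z) = 0 (z<0)

0


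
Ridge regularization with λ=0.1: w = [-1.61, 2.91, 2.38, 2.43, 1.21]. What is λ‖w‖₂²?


‖w‖₂² = (-1.61)² + (2.91)² + (2.38)² + (2.43)² + (1.21)²
     = 2.5921 + 8.4681 + 5.6644 + 5.9049 + 1.4641
     = 24.0936
λ·‖w‖₂² = 0.1·24.0936 = 2.40936

2.40936


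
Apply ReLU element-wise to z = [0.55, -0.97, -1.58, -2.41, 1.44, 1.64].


ReLU(0.55) = max(0, 0.55) = 0.55
ReLU(-0.97) = max(0, -0.97) = 0.0
ReLU(-1.58) = max(0, -1.58) = 0.0
ReLU(-2.41) = max(0, -2.41) = 0.0
ReLU(1.44) = max(0, 1.44) = 1.44
ReLU(1.64) = max(0, 1.64) = 1.64
result = [0.55, 0.0, 0.0, 0.0, 1.44, 1.64]

[0.55, 0.0, 0.0, 0.0, 1.44, 1.64]


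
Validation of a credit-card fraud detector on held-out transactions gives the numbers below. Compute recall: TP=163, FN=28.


Recall = TP/(TP+FN)
= 163/(163+28)
= 163/191 = 85.34%

85.34%


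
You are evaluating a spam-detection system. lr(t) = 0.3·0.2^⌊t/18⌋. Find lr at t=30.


n_drops = ⌊30/18⌋ = 1
lr = 0.3·0.2^1 = 0.3·0.2 = 0.06

0.06


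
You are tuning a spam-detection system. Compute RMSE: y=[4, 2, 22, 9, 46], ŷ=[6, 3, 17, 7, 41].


MSE = 59/5 = 11.8
RMSE = √(59/5) = 3.4351

3.4351


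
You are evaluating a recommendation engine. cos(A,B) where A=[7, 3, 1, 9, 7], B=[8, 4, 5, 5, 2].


A·B = 7·8 + 3·4 + 1·5 + 9·5 + 7·2 = 132
‖A‖ = √189 = 13.7477, ‖B‖ = √134 = 11.5758
cos = 132/(√189·√134) = 132/√25326 = 0.8295

0.8295


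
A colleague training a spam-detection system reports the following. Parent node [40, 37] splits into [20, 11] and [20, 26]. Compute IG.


Parent = [40, 37], H_parent = 0.9989
H_left = 0.9383 (n=31), H_right = 0.9877 (n=46)
H_children = (31/77)·0.9383 + (46/77)·0.9877 = 0.9678
IG = 0.9989 - 0.9678 = 0.0311

0.0311


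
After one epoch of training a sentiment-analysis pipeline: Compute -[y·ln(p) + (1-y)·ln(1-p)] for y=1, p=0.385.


BCE = -[y·ln(p) + (1-y)·ln(1-p)]
= -1·ln(0.385) - 0
= -ln(0.385) = 0.9545

0.9545


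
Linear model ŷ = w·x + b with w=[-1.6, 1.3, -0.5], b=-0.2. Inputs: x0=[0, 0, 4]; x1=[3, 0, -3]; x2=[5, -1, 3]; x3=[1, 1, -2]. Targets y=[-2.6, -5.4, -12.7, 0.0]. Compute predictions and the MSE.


ŷ0 = (-1.6)·(0) + (1.3)·(0) + (-0.5)·(4) - 0.2 = -2.2
ŷ1 = (-1.6)·(3) + (1.3)·(0) + (-0.5)·(-3) - 0.2 = -3.5
ŷ2 = (-1.6)·(5) + (1.3)·(-1) + (-0.5)·(3) - 0.2 = -11.0
ŷ3 = (-1.6)·(1) + (1.3)·(1) + (-0.5)·(-2) - 0.2 = 0.5
errors² = [0.16, 3.61, 2.89, 0.25]
MSE = 6.9100/4 = 1.7275

1.7275


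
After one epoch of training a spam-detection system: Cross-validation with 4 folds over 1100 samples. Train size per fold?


Fold size = 1100/4 = 275
Training per fold = 1100 - 275 = 825

825


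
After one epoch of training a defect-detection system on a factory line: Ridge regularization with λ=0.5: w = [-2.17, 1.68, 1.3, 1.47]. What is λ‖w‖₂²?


‖w‖₂² = (-2.17)² + (1.68)² + (1.3)² + (1.47)²
     = 4.7089 + 2.8224 + 1.69 + 2.1609
     = 11.3822
λ·‖w‖₂² = 0.5·11.3822 = 5.6911

5.6911


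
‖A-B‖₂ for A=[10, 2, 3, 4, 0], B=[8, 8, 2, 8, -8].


d = √((10-8)² + (2-8)² + (3-2)² + (4-8)² + (0+ 8)²)
  = √(4 + 36 + 1 + 16 + 64)
  = √121 = 11.0

11.0


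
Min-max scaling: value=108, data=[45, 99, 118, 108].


min=45, max=118
(108-45)/(118-45) = 63/73 = 0.863

0.863


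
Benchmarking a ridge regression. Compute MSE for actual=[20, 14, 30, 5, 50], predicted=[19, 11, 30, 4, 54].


Squared errors: (20-19)²=1, (14-11)²=9, (30-30)²=0, (5-4)²=1, (50-54)²=16
Sum = 27
MSE = 27/5 = 27/5

27/5


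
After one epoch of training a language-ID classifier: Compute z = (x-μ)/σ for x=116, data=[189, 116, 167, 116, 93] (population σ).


μ = 136.2, σ = 35.8296
z = (116 - 136.2)/35.8296 = -0.5638

-0.5638


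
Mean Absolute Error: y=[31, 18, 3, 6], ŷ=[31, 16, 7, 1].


Absolute errors: |31-31|=0, |18-16|=2, |3-7|=4, |6-1|=5
Sum = 11
MAE = 11/4 = 11/4

11/4


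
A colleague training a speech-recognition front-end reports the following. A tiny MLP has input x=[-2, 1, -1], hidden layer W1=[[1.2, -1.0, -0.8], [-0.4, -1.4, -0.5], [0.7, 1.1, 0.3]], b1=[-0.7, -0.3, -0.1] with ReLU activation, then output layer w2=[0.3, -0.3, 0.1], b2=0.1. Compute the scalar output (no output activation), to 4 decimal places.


z1[0] = (1.2)·(-2) + (-1.0)·(1) + (-0.8)·(-1) - 0.7 = -3.3
z1[1] = (-0.4)·(-2) + (-1.4)·(1) + (-0.5)·(-1) - 0.3 = -0.4
z1[2] = (0.7)·(-2) + (1.1)·(1) + (0.3)·(-1) - 0.1 = -0.7
h = ReLU(z1) = [0.0, 0.0, 0.0]
output = (0.3)·(0.0) + (-0.3)·(0.0) + (0.1)·(0.0) + 0.1 = 0.1

0.1


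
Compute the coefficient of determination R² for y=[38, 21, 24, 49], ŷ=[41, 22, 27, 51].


ȳ = 33
SS_res = Σ(y-ŷ)² = 23
SS_tot = Σ(y-ȳ)² = 506
R² = 1 - SS_res/SS_tot = 1 - 0.0455 = 0.9545

0.9545


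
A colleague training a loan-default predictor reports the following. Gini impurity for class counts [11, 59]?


Probabilities: [11/70, 59/70] ≈ [0.1571, 0.8429]
Σpᵢ² = (121 + 3481)/70² = 3602/4900
Gini = 1 - Σpᵢ² = 1 - 3602/4900 = 0.2649

0.2649


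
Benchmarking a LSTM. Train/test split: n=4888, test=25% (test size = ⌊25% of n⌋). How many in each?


Test = ⌊4888·25/100⌋ = 1222
Train = 4888 - 1222 = 3666

Train: 3666, Test: 1222


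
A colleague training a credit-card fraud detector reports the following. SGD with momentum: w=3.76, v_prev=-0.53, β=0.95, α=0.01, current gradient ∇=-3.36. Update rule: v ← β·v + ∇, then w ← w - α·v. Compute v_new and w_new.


v_new = 0.95·-0.53 - 3.36 = -0.5035 - 3.36 = -3.8635
w_new = 3.76 - 0.01·-3.8635 = 3.76 + 0.038635 = 3.798635

v_new=-3.8635, w_new=3.798635


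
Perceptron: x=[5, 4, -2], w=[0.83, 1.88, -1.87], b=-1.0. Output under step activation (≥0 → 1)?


z = (5)·(0.83) + (4)·(1.88) + (-2)·(-1.87) - 1.0
  = 14.41
step(z) = 1 (z≥0)

1


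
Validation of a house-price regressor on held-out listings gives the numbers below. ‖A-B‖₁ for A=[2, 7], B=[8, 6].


d = |2-8| + |7-6|
  = 6 + 1
  = 7

7


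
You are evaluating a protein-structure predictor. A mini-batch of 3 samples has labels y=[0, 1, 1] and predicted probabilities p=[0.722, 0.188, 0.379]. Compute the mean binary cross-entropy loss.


L[0] = -ln(1-0.722) = -ln(0.278) = 1.2801
L[1] = -ln(0.188) = 1.6713
L[2] = -ln(0.379) = 0.9702
mean = (1.2801 + 1.6713 + 0.9702)/3 = 1.3072

1.3072


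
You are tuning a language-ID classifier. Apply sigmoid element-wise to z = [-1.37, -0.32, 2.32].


σ(-1.37) = 1/(1+e^1.37) = 0.2026
σ(-0.32) = 1/(1+e^0.32) = 0.4207
σ(2.32) = 1/(1+e^-2.32) = 0.9105
result = [0.2026, 0.4207, 0.9105]

[0.2026, 0.4207, 0.9105]


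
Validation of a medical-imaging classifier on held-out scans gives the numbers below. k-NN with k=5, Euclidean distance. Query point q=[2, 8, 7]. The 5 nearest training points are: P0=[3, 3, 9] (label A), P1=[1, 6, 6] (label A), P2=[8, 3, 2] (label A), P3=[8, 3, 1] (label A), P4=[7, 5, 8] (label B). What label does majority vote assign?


d(q,P0) = 5.4772  (label A)
d(q,P1) = 2.4495  (label A)
d(q,P2) = 9.2736  (label A)
d(q,P3) = 9.8489  (label A)
d(q,P4) = 5.9161  (label B)
Votes: A=4, B=1
Majority → A

A


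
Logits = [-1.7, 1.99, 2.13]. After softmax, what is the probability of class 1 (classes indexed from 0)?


Exponentials: e^-1.7=0.1827, e^1.99=7.3155, e^2.13=8.4149
Sum = 15.9131
Softmax = [0.0115, 0.4597, 0.5288]
p[1] = 7.3155/15.9131 = 0.4597

0.4597


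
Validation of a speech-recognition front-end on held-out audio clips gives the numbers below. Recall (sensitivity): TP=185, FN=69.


Recall = TP/(TP+FN)
= 185/(185+69)
= 185/254 = 72.83%

72.83%


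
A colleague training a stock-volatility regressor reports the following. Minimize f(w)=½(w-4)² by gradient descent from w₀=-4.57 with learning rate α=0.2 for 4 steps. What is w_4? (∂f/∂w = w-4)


step 1: grad = -4.57-4 = -8.57; w = -4.57 - 0.2·(-8.57) = -2.856
step 2: grad = -2.856-4 = -6.856; w = -2.856 - 0.2·(-6.856) = -1.4848
step 3: grad = -1.4848-4 = -5.4848; w = -1.4848 - 0.2·(-5.4848) = -0.38784
step 4: grad = -0.38784-4 = -4.38784; w = -0.38784 - 0.2·(-4.38784) = 0.489728

0.489728


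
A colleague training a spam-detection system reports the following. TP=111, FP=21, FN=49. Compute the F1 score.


Precision = 111/132 = 0.8409
Recall = 111/160 = 0.6937
F1 = 2·P·R/(P+R) = 2·TP/(2·TP+FP+FN) = 222/(222+21+49) = 222/292 = 0.7603

0.7603


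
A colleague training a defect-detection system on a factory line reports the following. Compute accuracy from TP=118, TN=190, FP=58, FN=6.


Accuracy = (TP+TN)/(TP+TN+FP+FN)
= (118+190)/(372)
= 308/372 = 82.8%

82.8%


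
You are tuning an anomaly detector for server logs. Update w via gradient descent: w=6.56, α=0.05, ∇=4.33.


w_new = w - α·∇
= 6.56 - 0.05·4.33
= 6.56 - 0.2165
= 6.3435

6.3435


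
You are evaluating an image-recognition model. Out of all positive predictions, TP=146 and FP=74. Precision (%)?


Precision = TP/(TP+FP)
= 146/(146+74)
= 146/220 = 66.36%

66.36%


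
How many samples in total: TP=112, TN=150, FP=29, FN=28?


Total = TP + TN + FP + FN
= 112 + 150 + 29 + 28
= 319
(Predicted positive: 141, predicted negative: 178)

319


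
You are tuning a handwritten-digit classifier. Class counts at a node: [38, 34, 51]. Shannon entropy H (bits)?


Probabilities: [38/123, 34/123, 51/123] ≈ [0.3089, 0.2764, 0.4146]
H = -((38/123)·log₂(38/123) + (34/123)·log₂(34/123) + (51/123)·log₂(51/123))
  = 1.5629 bits

1.5629 bits


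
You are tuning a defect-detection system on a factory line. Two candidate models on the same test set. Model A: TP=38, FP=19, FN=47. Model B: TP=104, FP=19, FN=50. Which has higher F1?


Model A: P=38/57=0.6667, R=38/85=0.4471, F1=2PR/(P+R)=2TP/(2TP+FP+FN)=76/142=0.5352
Model B: P=104/123=0.8455, R=104/154=0.6753, F1=2PR/(P+R)=2TP/(2TP+FP+FN)=208/277=0.7509
0.5352 < 0.7509 → Model B

Model B


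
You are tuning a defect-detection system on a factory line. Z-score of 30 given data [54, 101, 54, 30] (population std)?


μ = 59.75, σ = 25.7524
z = (30 - 59.75)/25.7524 = -1.1552

-1.1552


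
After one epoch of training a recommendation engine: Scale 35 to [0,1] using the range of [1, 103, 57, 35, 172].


min=1, max=172
(35-1)/(172-1) = 34/171 = 0.1988

0.1988


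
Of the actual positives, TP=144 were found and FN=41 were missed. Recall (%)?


Recall = TP/(TP+FN)
= 144/(144+41)
= 144/185 = 77.84%

77.84%


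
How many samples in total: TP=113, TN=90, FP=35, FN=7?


Total = TP + TN + FP + FN
= 113 + 90 + 35 + 7
= 245
(Predicted positive: 148, predicted negative: 97)

245


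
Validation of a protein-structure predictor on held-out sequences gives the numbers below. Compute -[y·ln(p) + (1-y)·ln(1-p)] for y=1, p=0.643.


BCE = -[y·ln(p) + (1-y)·ln(1-p)]
= -1·ln(0.643) - 0
= -ln(0.643) = 0.4416

0.4416


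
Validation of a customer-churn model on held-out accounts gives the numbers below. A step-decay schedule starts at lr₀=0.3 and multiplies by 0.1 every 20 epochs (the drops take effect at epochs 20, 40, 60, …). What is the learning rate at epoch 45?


n_drops = ⌊45/20⌋ = 2
lr = 0.3·0.1^2 = 0.3·0.01 = 0.003

0.003


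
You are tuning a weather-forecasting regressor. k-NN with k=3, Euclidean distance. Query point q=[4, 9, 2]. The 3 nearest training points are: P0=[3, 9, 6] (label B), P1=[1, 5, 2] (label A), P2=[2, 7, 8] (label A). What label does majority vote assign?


d(q,P0) = 4.1231  (label B)
d(q,P1) = 5.0  (label A)
d(q,P2) = 6.6332  (label A)
Votes: A=2, B=1
Majority → A

A


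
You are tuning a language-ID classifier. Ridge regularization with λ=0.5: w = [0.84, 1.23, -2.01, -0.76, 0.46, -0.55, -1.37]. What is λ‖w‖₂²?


‖w‖₂² = (0.84)² + (1.23)² + (-2.01)² + (-0.76)² + (0.46)² + (-0.55)² + (-1.37)²
     = 0.7056 + 1.5129 + 4.0401 + 0.5776 + 0.2116 + 0.3025 + 1.8769
     = 9.2272
λ·‖w‖₂² = 0.5·9.2272 = 4.6136

4.6136


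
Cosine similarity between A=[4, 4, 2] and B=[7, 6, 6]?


A·B = 4·7 + 4·6 + 2·6 = 64
‖A‖ = √36 = 6, ‖B‖ = √121 = 11
cos = 64/(√36·√121) = 64/√4356 = 0.9697

0.9697


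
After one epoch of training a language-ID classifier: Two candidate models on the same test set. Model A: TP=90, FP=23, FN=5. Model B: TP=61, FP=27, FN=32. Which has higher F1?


Model A: P=90/113=0.7965, R=90/95=0.9474, F1=2PR/(P+R)=2TP/(2TP+FP+FN)=180/208=0.8654
Model B: P=61/88=0.6932, R=61/93=0.6559, F1=2PR/(P+R)=2TP/(2TP+FP+FN)=122/181=0.674
0.8654 > 0.674 → Model A

Model A


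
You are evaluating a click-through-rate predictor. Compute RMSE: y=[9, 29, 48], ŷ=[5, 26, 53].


MSE = 50/3 = 16.6667
RMSE = √(50/3) = 4.0825

4.0825


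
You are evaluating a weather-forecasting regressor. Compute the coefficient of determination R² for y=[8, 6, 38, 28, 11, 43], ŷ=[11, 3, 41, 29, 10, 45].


ȳ = 22.3333
SS_res = Σ(y-ŷ)² = 33
SS_tot = Σ(y-ȳ)² = 1305.33
R² = 1 - SS_res/SS_tot = 1 - 0.0253 = 0.9747

0.9747


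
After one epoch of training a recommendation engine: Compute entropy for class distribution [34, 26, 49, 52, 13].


Probabilities: [34/174, 26/174, 49/174, 52/174, 13/174] ≈ [0.1954, 0.1494, 0.2816, 0.2989, 0.0747]
H = -((34/174)·log₂(34/174) + (26/174)·log₂(26/174) + (49/174)·log₂(49/174) + (52/174)·log₂(52/174) + (13/174)·log₂(13/174))
  = 2.1853 bits

2.1853 bits


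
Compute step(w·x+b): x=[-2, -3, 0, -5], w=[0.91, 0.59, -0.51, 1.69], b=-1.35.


z = (-2)·(0.91) + (-3)·(0.59) + (0)·(-0.51) + (-5)·(1.69) - 1.35
  = -13.39
step(z) = 0 (z<0)

0


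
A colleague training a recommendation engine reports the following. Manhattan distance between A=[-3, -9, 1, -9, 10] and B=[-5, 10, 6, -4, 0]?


d = |-3+ 5| + |-9-10| + |1-6| + |-9+ 4| + |10-0|
  = 2 + 19 + 5 + 5 + 10
  = 41

41


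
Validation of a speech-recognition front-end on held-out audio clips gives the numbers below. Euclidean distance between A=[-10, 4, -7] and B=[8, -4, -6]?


d = √((-10-8)² + (4+ 4)² + (-7+ 6)²)
  = √(324 + 64 + 1)
  = √389 = 19.7231

19.7231


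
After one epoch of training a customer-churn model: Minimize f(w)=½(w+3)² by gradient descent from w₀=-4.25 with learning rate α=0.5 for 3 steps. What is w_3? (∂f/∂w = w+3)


step 1: grad = -4.25+3 = -1.25; w = -4.25 - 0.5·(-1.25) = -3.625
step 2: grad = -3.625+3 = -0.625; w = -3.625 - 0.5·(-0.625) = -3.3125
step 3: grad = -3.3125+3 = -0.3125; w = -3.3125 - 0.5·(-0.3125) = -3.15625

-3.15625


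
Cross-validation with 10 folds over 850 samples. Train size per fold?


Fold size = 850/10 = 85
Training per fold = 850 - 85 = 765

765


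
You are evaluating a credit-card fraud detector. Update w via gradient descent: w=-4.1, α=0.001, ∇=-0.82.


w_new = w - α·∇
= -4.1 - 0.001·-0.82
= -4.1 + 0.00082
= -4.09918

-4.09918


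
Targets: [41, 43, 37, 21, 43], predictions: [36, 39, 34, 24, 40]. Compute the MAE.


Absolute errors: |41-36|=5, |43-39|=4, |37-34|=3, |21-24|=3, |43-40|=3
Sum = 18
MAE = 18/5 = 18/5

18/5


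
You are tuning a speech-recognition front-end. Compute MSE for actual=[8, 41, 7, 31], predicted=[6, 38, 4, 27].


Squared errors: (8-6)²=4, (41-38)²=9, (7-4)²=9, (31-27)²=16
Sum = 38
MSE = 38/4 = 19/2

19/2


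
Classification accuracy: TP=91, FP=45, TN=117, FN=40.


Accuracy = (TP+TN)/(TP+TN+FP+FN)
= (91+117)/(293)
= 208/293 = 70.99%

70.99%


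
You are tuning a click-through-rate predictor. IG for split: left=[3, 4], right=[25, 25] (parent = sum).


Parent = [28, 29], H_parent = 0.9998
H_left = 0.9852 (n=7), H_right = 1 (n=50)
H_children = (7/57)·0.9852 + (50/57)·1 = 0.9982
IG = 0.9998 - 0.9982 = 0.0016

0.0016


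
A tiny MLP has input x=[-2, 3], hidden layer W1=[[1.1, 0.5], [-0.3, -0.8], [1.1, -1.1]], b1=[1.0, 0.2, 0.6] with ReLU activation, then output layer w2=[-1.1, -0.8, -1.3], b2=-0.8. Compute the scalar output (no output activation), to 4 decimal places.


z1[0] = (1.1)·(-2) + (0.5)·(3) + 1.0 = 0.3
z1[1] = (-0.3)·(-2) + (-0.8)·(3) + 0.2 = -1.6
z1[2] = (1.1)·(-2) + (-1.1)·(3) + 0.6 = -4.9
h = ReLU(z1) = [0.3, 0.0, 0.0]
output = (-1.1)·(0.3) + (-0.8)·(0.0) + (-1.3)·(0.0) - 0.8 = -1.13

-1.13


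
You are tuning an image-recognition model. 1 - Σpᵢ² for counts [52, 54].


Probabilities: [52/106, 54/106] ≈ [0.4906, 0.5094]
Σpᵢ² = (2704 + 2916)/106² = 5620/11236
Gini = 1 - Σpᵢ² = 1 - 5620/11236 = 0.4998

0.4998


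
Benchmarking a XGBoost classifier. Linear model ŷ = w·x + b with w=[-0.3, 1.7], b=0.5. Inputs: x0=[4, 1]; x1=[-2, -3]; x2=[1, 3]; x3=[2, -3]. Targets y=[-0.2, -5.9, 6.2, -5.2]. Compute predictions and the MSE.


ŷ0 = (-0.3)·(4) + (1.7)·(1) + 0.5 = 1.0
ŷ1 = (-0.3)·(-2) + (1.7)·(-3) + 0.5 = -4.0
ŷ2 = (-0.3)·(1) + (1.7)·(3) + 0.5 = 5.3
ŷ3 = (-0.3)·(2) + (1.7)·(-3) + 0.5 = -5.2
errors² = [1.44, 3.61, 0.81, 0.0]
MSE = 5.8600/4 = 1.465

1.465


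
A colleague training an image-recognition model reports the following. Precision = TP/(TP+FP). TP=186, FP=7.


Precision = TP/(TP+FP)
= 186/(186+7)
= 186/193 = 96.37%

96.37%


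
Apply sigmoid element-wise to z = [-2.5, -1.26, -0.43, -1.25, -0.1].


σ(-2.5) = 1/(1+e^2.5) = 0.0759
σ(-1.26) = 1/(1+e^1.26) = 0.221
σ(-0.43) = 1/(1+e^0.43) = 0.3941
σ(-1.25) = 1/(1+e^1.25) = 0.2227
σ(-0.1) = 1/(1+e^0.1) = 0.475
result = [0.0759, 0.221, 0.3941, 0.2227, 0.475]

[0.0759, 0.221, 0.3941, 0.2227, 0.475]


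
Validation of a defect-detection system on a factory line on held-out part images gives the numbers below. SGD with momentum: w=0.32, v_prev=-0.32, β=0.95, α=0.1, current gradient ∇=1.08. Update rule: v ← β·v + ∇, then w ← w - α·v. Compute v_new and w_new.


v_new = 0.95·-0.32 + 1.08 = -0.304 + 1.08 = 0.776
w_new = 0.32 - 0.1·0.776 = 0.32 - 0.0776 = 0.2424

v_new=0.776, w_new=0.2424


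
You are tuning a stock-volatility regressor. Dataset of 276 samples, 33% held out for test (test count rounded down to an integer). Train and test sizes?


Test = ⌊276·33/100⌋ = 91
Train = 276 - 91 = 185

Train: 185, Test: 91


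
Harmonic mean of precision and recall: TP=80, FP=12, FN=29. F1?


Precision = 80/92 = 0.8696
Recall = 80/109 = 0.7339
F1 = 2·P·R/(P+R) = 2·TP/(2·TP+FP+FN) = 160/(160+12+29) = 160/201 = 0.796

0.796


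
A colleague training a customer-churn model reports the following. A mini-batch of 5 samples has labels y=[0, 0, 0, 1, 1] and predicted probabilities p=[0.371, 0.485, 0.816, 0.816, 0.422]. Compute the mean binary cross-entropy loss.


L[0] = -ln(1-0.371) = -ln(0.629) = 0.4636
L[1] = -ln(1-0.485) = -ln(0.515) = 0.6636
L[2] = -ln(1-0.816) = -ln(0.184) = 1.6928
L[3] = -ln(0.816) = 0.2033
L[4] = -ln(0.422) = 0.8627
mean = (0.4636 + 0.6636 + 1.6928 + 0.2033 + 0.8627)/5 = 0.7772

0.7772


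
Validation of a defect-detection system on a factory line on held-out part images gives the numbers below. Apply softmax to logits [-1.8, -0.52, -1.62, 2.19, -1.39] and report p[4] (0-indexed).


Exponentials: e^-1.8=0.1653, e^-0.52=0.5945, e^-1.62=0.1979, e^2.19=8.9352, e^-1.39=0.2491
Sum = 10.142
Softmax = [0.0163, 0.0586, 0.0195, 0.881, 0.0246]
p[4] = 0.2491/10.142 = 0.0246

0.0246


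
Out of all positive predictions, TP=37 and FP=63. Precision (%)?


Precision = TP/(TP+FP)
= 37/(37+63)
= 37/100 = 37.0%

37.0%


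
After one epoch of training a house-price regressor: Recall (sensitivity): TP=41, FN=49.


Recall = TP/(TP+FN)
= 41/(41+49)
= 41/90 = 45.56%

45.56%


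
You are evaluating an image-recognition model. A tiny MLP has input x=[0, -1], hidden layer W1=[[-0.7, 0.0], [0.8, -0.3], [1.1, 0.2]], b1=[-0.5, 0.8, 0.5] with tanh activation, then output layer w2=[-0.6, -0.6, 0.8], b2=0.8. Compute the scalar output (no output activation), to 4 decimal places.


z1[0] = (-0.7)·(0) + (0.0)·(-1) - 0.5 = -0.5
z1[1] = (0.8)·(0) + (-0.3)·(-1) + 0.8 = 1.1
z1[2] = (1.1)·(0) + (0.2)·(-1) + 0.5 = 0.3
h = tanh(z1) = [-0.4621, 0.8005, 0.2913]
output = (-0.6)·(-0.4621) + (-0.6)·(0.8005) + (0.8)·(0.2913) + 0.8 = 0.83

0.83


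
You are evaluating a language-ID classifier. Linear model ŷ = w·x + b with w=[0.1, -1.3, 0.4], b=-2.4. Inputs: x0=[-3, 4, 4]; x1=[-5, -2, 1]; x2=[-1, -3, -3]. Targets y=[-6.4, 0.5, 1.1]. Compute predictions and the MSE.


ŷ0 = (0.1)·(-3) + (-1.3)·(4) + (0.4)·(4) - 2.4 = -6.3
ŷ1 = (0.1)·(-5) + (-1.3)·(-2) + (0.4)·(1) - 2.4 = 0.1
ŷ2 = (0.1)·(-1) + (-1.3)·(-3) + (0.4)·(-3) - 2.4 = 0.2
errors² = [0.01, 0.16, 0.81]
MSE = 0.9800/3 = 0.3267

0.3267


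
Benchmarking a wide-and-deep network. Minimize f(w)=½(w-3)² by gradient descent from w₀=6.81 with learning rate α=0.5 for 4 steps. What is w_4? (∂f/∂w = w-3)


step 1: grad = 6.81-3 = 3.81; w = 6.81 - 0.5·(3.81) = 4.905
step 2: grad = 4.905-3 = 1.905; w = 4.905 - 0.5·(1.905) = 3.9525
step 3: grad = 3.9525-3 = 0.9525; w = 3.9525 - 0.5·(0.9525) = 3.47625
step 4: grad = 3.47625-3 = 0.47625; w = 3.47625 - 0.5·(0.47625) = 3.238125

3.238125


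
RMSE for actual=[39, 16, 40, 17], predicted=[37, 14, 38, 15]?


MSE = 16/4 = 4
RMSE = √(16/4) = 2.0

2.0


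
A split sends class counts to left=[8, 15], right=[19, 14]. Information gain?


Parent = [27, 29], H_parent = 0.9991
H_left = 0.9321 (n=23), H_right = 0.9834 (n=33)
H_children = (23/56)·0.9321 + (33/56)·0.9834 = 0.9623
IG = 0.9991 - 0.9623 = 0.0368

0.0368


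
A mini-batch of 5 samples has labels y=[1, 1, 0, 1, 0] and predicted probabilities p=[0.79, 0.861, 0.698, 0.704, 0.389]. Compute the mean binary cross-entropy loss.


L[0] = -ln(0.79) = 0.2357
L[1] = -ln(0.861) = 0.1497
L[2] = -ln(1-0.698) = -ln(0.302) = 1.1973
L[3] = -ln(0.704) = 0.351
L[4] = -ln(1-0.389) = -ln(0.611) = 0.4927
mean = (0.2357 + 0.1497 + 1.1973 + 0.351 + 0.4927)/5 = 0.4853

0.4853


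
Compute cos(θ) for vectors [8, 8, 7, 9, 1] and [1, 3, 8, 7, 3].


A·B = 8·1 + 8·3 + 7·8 + 9·7 + 1·3 = 154
‖A‖ = √259 = 16.0935, ‖B‖ = √132 = 11.4891
cos = 154/(√259·√132) = 154/√34188 = 0.8329

0.8329


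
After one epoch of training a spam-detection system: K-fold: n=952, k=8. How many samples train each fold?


Fold size = 952/8 = 119
Training per fold = 952 - 119 = 833

833


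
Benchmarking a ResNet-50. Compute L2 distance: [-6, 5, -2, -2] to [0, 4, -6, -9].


d = √((-6-0)² + (5-4)² + (-2+ 6)² + (-2+ 9)²)
  = √(36 + 1 + 16 + 49)
  = √102 = 10.0995

10.0995


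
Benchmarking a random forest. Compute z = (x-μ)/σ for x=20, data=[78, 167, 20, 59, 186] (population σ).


μ = 102, σ = 63.9218
z = (20 - 102)/63.9218 = -1.2828

-1.2828


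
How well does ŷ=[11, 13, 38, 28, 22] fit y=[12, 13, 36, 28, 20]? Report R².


ȳ = 21.8
SS_res = Σ(y-ŷ)² = 9
SS_tot = Σ(y-ȳ)² = 416.8
R² = 1 - SS_res/SS_tot = 1 - 0.0216 = 0.9784

0.9784


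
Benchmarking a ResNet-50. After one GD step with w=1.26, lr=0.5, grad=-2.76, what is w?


w_new = w - α·∇
= 1.26 - 0.5·-2.76
= 1.26 + 1.38
= 2.64

2.64


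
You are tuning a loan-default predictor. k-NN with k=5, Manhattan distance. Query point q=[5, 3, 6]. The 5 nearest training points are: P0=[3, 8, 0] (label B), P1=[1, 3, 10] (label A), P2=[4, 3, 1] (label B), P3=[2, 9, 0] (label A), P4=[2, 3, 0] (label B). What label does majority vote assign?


d(q,P0) = 13  (label B)
d(q,P1) = 8  (label A)
d(q,P2) = 6  (label B)
d(q,P3) = 15  (label A)
d(q,P4) = 9  (label B)
Votes: A=2, B=3
Majority → B

B


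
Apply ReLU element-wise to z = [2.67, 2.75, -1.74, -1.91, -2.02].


ReLU(2.67) = max(0, 2.67) = 2.67
ReLU(2.75) = max(0, 2.75) = 2.75
ReLU(-1.74) = max(0, -1.74) = 0.0
ReLU(-1.91) = max(0, -1.91) = 0.0
ReLU(-2.02) = max(0, -2.02) = 0.0
result = [2.67, 2.75, 0.0, 0.0, 0.0]

[2.67, 2.75, 0.0, 0.0, 0.0]


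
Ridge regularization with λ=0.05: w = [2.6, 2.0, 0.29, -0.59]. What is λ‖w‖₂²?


‖w‖₂² = (2.6)² + (2.0)² + (0.29)² + (-0.59)²
     = 6.76 + 4 + 0.0841 + 0.3481
     = 11.1922
λ·‖w‖₂² = 0.05·11.1922 = 0.55961

0.55961


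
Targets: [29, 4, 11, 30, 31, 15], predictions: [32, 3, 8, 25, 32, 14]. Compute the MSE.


Squared errors: (29-32)²=9, (4-3)²=1, (11-8)²=9, (30-25)²=25, (31-32)²=1, (15-14)²=1
Sum = 46
MSE = 46/6 = 23/3

23/3


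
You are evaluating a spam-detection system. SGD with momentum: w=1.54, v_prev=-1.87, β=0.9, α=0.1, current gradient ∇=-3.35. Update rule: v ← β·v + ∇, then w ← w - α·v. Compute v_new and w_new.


v_new = 0.9·-1.87 - 3.35 = -1.683 - 3.35 = -5.033
w_new = 1.54 - 0.1·-5.033 = 1.54 + 0.5033 = 2.0433

v_new=-5.033, w_new=2.0433


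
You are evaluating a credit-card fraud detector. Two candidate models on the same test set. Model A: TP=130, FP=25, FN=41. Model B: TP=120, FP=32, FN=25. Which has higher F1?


Model A: P=130/155=0.8387, R=130/171=0.7602, F1=2PR/(P+R)=2TP/(2TP+FP+FN)=260/326=0.7975
Model B: P=120/152=0.7895, R=120/145=0.8276, F1=2PR/(P+R)=2TP/(2TP+FP+FN)=240/297=0.8081
0.7975 < 0.8081 → Model B

Model B


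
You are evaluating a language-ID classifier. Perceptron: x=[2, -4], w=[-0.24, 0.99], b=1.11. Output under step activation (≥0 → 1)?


z = (2)·(-0.24) + (-4)·(0.99) + 1.11
  = -3.33
step(z) = 0 (z<0)

0


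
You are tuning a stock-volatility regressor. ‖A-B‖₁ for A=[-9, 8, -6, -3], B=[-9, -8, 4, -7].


d = |-9+ 9| + |8+ 8| + |-6-4| + |-3+ 7|
  = 0 + 16 + 10 + 4
  = 30

30


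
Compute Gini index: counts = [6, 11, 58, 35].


Probabilities: [6/110, 11/110, 58/110, 35/110] ≈ [0.0545, 0.1, 0.5273, 0.3182]
Σpᵢ² = (36 + 121 + 3364 + 1225)/110² = 4746/12100
Gini = 1 - Σpᵢ² = 1 - 4746/12100 = 0.6078

0.6078


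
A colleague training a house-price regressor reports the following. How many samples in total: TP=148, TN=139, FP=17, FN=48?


Total = TP + TN + FP + FN
= 148 + 139 + 17 + 48
= 352
(Predicted positive: 165, predicted negative: 187)

352


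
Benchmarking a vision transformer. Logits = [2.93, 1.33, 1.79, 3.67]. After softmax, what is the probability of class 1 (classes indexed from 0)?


Exponentials: e^2.93=18.7276, e^1.33=3.781, e^1.79=5.9895, e^3.67=39.2519
Sum = 67.75
Softmax = [0.2764, 0.0558, 0.0884, 0.5794]
p[1] = 3.781/67.75 = 0.0558

0.0558


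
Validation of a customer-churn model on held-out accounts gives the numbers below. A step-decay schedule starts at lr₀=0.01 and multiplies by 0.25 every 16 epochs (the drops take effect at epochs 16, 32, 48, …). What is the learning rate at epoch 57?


n_drops = ⌊57/16⌋ = 3
lr = 0.01·0.25^3 = 0.01·0.015625 = 0.00015625

0.00015625


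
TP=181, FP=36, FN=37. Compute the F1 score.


Precision = 181/217 = 0.8341
Recall = 181/218 = 0.8303
F1 = 2·P·R/(P+R) = 2·TP/(2·TP+FP+FN) = 362/(362+36+37) = 362/435 = 0.8322

0.8322


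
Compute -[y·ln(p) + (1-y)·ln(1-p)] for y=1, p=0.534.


BCE = -[y·ln(p) + (1-y)·ln(1-p)]
= -1·ln(0.534) - 0
= -ln(0.534) = 0.6274

0.6274


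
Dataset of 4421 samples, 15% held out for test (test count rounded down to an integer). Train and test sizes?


Test = ⌊4421·15/100⌋ = 663
Train = 4421 - 663 = 3758

Train: 3758, Test: 663


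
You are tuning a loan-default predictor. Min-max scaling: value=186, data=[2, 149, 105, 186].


min=2, max=186
(186-2)/(186-2) = 184/184 = 1.0

1.0


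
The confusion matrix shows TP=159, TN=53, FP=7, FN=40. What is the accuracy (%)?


Accuracy = (TP+TN)/(TP+TN+FP+FN)
= (159+53)/(259)
= 212/259 = 81.85%

81.85%


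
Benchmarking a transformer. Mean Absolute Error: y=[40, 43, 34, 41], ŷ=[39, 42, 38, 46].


Absolute errors: |40-39|=1, |43-42|=1, |34-38|=4, |41-46|=5
Sum = 11
MAE = 11/4 = 11/4

11/4


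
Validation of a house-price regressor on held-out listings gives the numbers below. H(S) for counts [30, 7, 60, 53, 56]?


Probabilities: [30/206, 7/206, 60/206, 53/206, 56/206] ≈ [0.1456, 0.034, 0.2913, 0.2573, 0.2718]
H = -((30/206)·log₂(30/206) + (7/206)·log₂(7/206) + (60/206)·log₂(60/206) + (53/206)·log₂(53/206) + (56/206)·log₂(56/206))
  = 2.1037 bits

2.1037 bits


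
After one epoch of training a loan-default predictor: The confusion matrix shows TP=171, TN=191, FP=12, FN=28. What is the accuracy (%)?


Accuracy = (TP+TN)/(TP+TN+FP+FN)
= (171+191)/(402)
= 362/402 = 90.05%

90.05%


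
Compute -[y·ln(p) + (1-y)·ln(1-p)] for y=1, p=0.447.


BCE = -[y·ln(p) + (1-y)·ln(1-p)]
= -1·ln(0.447) - 0
= -ln(0.447) = 0.8052

0.8052


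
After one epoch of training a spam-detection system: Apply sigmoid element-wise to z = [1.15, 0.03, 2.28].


σ(1.15) = 1/(1+e^-1.15) = 0.7595
σ(0.03) = 1/(1+e^-0.03) = 0.5075
σ(2.28) = 1/(1+e^-2.28) = 0.9072
result = [0.7595, 0.5075, 0.9072]

[0.7595, 0.5075, 0.9072]


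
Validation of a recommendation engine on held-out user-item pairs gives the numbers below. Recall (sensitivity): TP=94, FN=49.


Recall = TP/(TP+FN)
= 94/(94+49)
= 94/143 = 65.73%

65.73%


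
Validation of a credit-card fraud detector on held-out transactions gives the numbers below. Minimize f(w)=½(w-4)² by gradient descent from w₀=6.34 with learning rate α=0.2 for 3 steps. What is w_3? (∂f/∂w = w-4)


step 1: grad = 6.34-4 = 2.34; w = 6.34 - 0.2·(2.34) = 5.872
step 2: grad = 5.872-4 = 1.872; w = 5.872 - 0.2·(1.872) = 5.4976
step 3: grad = 5.4976-4 = 1.4976; w = 5.4976 - 0.2·(1.4976) = 5.19808

5.19808


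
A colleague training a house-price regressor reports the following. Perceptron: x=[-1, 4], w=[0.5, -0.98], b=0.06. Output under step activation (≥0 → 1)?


z = (-1)·(0.5) + (4)·(-0.98) + 0.06
  = -4.36
step(z) = 0 (z<0)

0


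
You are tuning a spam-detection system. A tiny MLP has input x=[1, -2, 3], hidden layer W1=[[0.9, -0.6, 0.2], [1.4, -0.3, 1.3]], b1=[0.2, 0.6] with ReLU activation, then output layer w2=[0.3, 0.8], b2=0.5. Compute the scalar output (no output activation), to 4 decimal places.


z1[0] = (0.9)·(1) + (-0.6)·(-2) + (0.2)·(3) + 0.2 = 2.9
z1[1] = (1.4)·(1) + (-0.3)·(-2) + (1.3)·(3) + 0.6 = 6.5
h = ReLU(z1) = [2.9, 6.5]
output = (0.3)·(2.9) + (0.8)·(6.5) + 0.5 = 6.57

6.57


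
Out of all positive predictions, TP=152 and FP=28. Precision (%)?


Precision = TP/(TP+FP)
= 152/(152+28)
= 152/180 = 84.44%

84.44%


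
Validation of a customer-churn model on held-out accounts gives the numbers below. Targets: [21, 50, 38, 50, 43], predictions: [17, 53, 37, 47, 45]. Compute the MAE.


Absolute errors: |21-17|=4, |50-53|=3, |38-37|=1, |50-47|=3, |43-45|=2
Sum = 13
MAE = 13/5 = 13/5

13/5


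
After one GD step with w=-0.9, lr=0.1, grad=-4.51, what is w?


w_new = w - α·∇
= -0.9 - 0.1·-4.51
= -0.9 + 0.451
= -0.449

-0.449


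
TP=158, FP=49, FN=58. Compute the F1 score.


Precision = 158/207 = 0.7633
Recall = 158/216 = 0.7315
F1 = 2·P·R/(P+R) = 2·TP/(2·TP+FP+FN) = 316/(316+49+58) = 316/423 = 0.747

0.747


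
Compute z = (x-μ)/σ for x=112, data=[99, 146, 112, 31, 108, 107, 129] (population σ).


μ = 104.5714, σ = 33.4444
z = (112 - 104.5714)/33.4444 = 0.2221

0.2221


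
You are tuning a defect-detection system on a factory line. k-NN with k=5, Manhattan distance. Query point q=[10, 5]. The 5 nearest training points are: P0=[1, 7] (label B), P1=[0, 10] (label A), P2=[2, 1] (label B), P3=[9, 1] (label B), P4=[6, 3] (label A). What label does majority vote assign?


d(q,P0) = 11  (label B)
d(q,P1) = 15  (label A)
d(q,P2) = 12  (label B)
d(q,P3) = 5  (label B)
d(q,P4) = 6  (label A)
Votes: A=2, B=3
Majority → B

B


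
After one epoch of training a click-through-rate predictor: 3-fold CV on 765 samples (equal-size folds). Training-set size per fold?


Fold size = 765/3 = 255
Training per fold = 765 - 255 = 510

510


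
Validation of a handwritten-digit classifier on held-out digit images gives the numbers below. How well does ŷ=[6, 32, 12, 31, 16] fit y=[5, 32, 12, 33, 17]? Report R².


ȳ = 19.8
SS_res = Σ(y-ŷ)² = 6
SS_tot = Σ(y-ȳ)² = 610.8
R² = 1 - SS_res/SS_tot = 1 - 0.0098 = 0.9902

0.9902


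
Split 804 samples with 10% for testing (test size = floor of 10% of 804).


Test = ⌊804·10/100⌋ = 80
Train = 804 - 80 = 724

Train: 724, Test: 80


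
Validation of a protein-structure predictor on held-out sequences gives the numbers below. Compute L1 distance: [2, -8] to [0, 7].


d = |2-0| + |-8-7|
  = 2 + 15
  = 17

17


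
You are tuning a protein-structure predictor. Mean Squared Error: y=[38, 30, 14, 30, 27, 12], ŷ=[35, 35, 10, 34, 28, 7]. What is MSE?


Squared errors: (38-35)²=9, (30-35)²=25, (14-10)²=16, (30-34)²=16, (27-28)²=1, (12-7)²=25
Sum = 92
MSE = 92/6 = 46/3

46/3


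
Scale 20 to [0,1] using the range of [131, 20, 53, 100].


min=20, max=131
(20-20)/(131-20) = 0/111 = 0.0

0.0


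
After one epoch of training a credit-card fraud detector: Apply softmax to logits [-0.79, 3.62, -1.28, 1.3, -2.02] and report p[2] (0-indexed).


Exponentials: e^-0.79=0.4538, e^3.62=37.3376, e^-1.28=0.278, e^1.3=3.6693, e^-2.02=0.1327
Sum = 41.8714
Softmax = [0.0108, 0.8917, 0.0066, 0.0876, 0.0032]
p[2] = 0.278/41.8714 = 0.0066

0.0066


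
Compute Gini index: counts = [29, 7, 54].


Probabilities: [29/90, 7/90, 54/90] ≈ [0.3222, 0.0778, 0.6]
Σpᵢ² = (841 + 49 + 2916)/90² = 3806/8100
Gini = 1 - Σpᵢ² = 1 - 3806/8100 = 0.5301

0.5301


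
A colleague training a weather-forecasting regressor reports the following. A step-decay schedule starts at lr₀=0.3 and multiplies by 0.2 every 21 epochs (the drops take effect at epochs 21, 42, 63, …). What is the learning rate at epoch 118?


n_drops = ⌊118/21⌋ = 5
lr = 0.3·0.2^5 = 0.3·0.00032 = 0.000096

0.000096


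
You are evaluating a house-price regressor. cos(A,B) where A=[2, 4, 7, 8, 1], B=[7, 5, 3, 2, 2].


A·B = 2·7 + 4·5 + 7·3 + 8·2 + 1·2 = 73
‖A‖ = √134 = 11.5758, ‖B‖ = √91 = 9.5394
cos = 73/(√134·√91) = 73/√12194 = 0.6611

0.6611


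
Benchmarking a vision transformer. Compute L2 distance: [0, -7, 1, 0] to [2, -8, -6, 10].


d = √((0-2)² + (-7+ 8)² + (1+ 6)² + (0-10)²)
  = √(4 + 1 + 49 + 100)
  = √154 = 12.4097

12.4097


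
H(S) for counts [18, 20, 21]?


Probabilities: [18/59, 20/59, 21/59] ≈ [0.3051, 0.339, 0.3559]
H = -((18/59)·log₂(18/59) + (20/59)·log₂(20/59) + (21/59)·log₂(21/59))
  = 1.582 bits

1.582 bits


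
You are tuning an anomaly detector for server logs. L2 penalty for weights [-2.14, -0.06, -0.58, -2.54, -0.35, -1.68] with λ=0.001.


‖w‖₂² = (-2.14)² + (-0.06)² + (-0.58)² + (-2.54)² + (-0.35)² + (-1.68)²
     = 4.5796 + 0.0036 + 0.3364 + 6.4516 + 0.1225 + 2.8224
     = 14.3161
λ·‖w‖₂² = 0.001·14.3161 = 0.014316

0.014316


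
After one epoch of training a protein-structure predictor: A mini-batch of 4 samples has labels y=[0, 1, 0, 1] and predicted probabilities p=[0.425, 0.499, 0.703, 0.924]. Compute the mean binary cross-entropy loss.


L[0] = -ln(1-0.425) = -ln(0.575) = 0.5534
L[1] = -ln(0.499) = 0.6951
L[2] = -ln(1-0.703) = -ln(0.297) = 1.214
L[3] = -ln(0.924) = 0.079
mean = (0.5534 + 0.6951 + 1.214 + 0.079)/4 = 0.6354

0.6354


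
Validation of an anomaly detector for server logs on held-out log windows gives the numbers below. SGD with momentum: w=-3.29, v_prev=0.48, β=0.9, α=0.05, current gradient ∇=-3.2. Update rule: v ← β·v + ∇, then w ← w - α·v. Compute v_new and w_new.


v_new = 0.9·0.48 - 3.2 = 0.432 - 3.2 = -2.768
w_new = -3.29 - 0.05·-2.768 = -3.29 + 0.1384 = -3.1516

v_new=-2.768, w_new=-3.1516


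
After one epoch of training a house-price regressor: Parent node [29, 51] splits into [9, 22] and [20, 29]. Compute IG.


Parent = [29, 51], H_parent = 0.9447
H_left = 0.8691 (n=31), H_right = 0.9755 (n=49)
H_children = (31/80)·0.8691 + (49/80)·0.9755 = 0.9343
IG = 0.9447 - 0.9343 = 0.0104

0.0104


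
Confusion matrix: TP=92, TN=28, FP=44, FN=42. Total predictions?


Total = TP + TN + FP + FN
= 92 + 28 + 44 + 42
= 206
(Predicted positive: 136, predicted negative: 70)

206


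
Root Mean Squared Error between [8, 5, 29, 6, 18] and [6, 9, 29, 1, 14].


MSE = 61/5 = 12.2
RMSE = √(61/5) = 3.4928

3.4928


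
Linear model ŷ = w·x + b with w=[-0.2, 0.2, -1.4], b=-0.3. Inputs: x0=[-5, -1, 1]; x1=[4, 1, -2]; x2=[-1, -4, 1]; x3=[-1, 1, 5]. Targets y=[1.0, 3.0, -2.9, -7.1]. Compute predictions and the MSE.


ŷ0 = (-0.2)·(-5) + (0.2)·(-1) + (-1.4)·(1) - 0.3 = -0.9
ŷ1 = (-0.2)·(4) + (0.2)·(1) + (-1.4)·(-2) - 0.3 = 1.9
ŷ2 = (-0.2)·(-1) + (0.2)·(-4) + (-1.4)·(1) - 0.3 = -2.3
ŷ3 = (-0.2)·(-1) + (0.2)·(1) + (-1.4)·(5) - 0.3 = -6.9
errors² = [3.61, 1.21, 0.36, 0.04]
MSE = 5.2200/4 = 1.305

1.305


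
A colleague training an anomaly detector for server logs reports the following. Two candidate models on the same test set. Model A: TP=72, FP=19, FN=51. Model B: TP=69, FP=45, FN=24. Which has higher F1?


Model A: P=72/91=0.7912, R=72/123=0.5854, F1=2PR/(P+R)=2TP/(2TP+FP+FN)=144/214=0.6729
Model B: P=69/114=0.6053, R=69/93=0.7419, F1=2PR/(P+R)=2TP/(2TP+FP+FN)=138/207=0.6667
0.6729 > 0.6667 → Model A

Model A


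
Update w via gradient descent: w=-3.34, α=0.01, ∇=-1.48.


w_new = w - α·∇
= -3.34 - 0.01·-1.48
= -3.34 + 0.0148
= -3.3252

-3.3252


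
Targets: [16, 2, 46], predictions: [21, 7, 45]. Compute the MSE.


Squared errors: (16-21)²=25, (2-7)²=25, (46-45)²=1
Sum = 51
MSE = 51/3 = 17

17


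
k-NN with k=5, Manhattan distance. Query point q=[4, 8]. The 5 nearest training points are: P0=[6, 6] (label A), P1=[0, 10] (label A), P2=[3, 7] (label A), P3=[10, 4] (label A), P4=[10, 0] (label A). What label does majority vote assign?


d(q,P0) = 4  (label A)
d(q,P1) = 6  (label A)
d(q,P2) = 2  (label A)
d(q,P3) = 10  (label A)
d(q,P4) = 14  (label A)
Votes: A=5, B=0
Majority → A

A
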